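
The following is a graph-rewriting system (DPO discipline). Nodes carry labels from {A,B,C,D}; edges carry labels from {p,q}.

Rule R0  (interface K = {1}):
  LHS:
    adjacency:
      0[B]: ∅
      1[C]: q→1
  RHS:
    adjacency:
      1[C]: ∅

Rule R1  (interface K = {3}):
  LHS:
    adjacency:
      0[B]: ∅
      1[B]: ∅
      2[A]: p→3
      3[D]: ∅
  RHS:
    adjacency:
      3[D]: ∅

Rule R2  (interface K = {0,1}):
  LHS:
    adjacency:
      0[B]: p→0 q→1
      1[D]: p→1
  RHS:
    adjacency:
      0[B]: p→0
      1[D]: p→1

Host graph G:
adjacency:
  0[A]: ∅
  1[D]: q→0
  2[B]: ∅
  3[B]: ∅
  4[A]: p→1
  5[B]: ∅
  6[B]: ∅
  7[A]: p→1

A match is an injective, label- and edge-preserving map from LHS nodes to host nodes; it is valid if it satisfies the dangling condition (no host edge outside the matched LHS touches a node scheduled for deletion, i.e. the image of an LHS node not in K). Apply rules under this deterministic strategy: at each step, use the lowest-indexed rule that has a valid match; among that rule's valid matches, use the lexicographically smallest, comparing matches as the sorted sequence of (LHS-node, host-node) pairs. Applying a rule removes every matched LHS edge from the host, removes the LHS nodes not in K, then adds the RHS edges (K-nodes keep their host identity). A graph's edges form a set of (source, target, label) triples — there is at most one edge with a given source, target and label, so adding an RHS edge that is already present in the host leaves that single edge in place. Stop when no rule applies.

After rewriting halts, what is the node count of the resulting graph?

Answer: 2

Steps:
initial: |V|=8 |E|=3  E = 1-q->0 4-p->1 7-p->1
step 1: apply R1 at {0↦2, 1↦3, 2↦4, 3↦1}  → |V|=5 |E|=2  E = 1-q->0 7-p->1
step 2: apply R1 at {0↦5, 1↦6, 2↦7, 3↦1}  → |V|=2 |E|=1  E = 1-q->0
normal form: no rule applies after step 2
NF nodes: {0:A, 1:D}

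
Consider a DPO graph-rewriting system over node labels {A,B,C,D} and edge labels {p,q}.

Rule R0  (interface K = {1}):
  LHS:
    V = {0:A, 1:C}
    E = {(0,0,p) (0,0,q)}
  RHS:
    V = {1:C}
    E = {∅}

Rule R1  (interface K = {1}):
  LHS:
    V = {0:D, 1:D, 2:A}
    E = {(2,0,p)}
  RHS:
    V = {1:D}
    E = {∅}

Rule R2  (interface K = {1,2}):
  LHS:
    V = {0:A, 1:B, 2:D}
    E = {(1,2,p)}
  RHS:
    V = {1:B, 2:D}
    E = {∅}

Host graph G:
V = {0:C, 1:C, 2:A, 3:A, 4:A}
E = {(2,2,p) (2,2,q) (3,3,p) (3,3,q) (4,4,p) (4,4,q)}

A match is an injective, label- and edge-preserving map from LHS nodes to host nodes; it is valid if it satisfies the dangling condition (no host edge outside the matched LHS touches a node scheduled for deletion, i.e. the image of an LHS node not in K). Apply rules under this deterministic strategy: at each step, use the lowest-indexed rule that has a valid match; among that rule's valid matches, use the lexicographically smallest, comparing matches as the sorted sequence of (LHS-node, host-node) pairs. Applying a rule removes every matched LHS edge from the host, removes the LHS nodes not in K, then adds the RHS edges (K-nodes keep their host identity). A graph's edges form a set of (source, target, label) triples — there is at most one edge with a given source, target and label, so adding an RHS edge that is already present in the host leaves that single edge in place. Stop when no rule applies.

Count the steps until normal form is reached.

Answer: 3

Steps:
[0] host  ⇒  5 nodes, 6 edges  {2-p->2 2-q->2 3-p->3 3-q->3 4-p->4 4-q->4}
[1] R0 @ {0↦2, 1↦0}  ⇒  4 nodes, 4 edges  {3-p->3 3-q->3 4-p->4 4-q->4}
[2] R0 @ {0↦3, 1↦0}  ⇒  3 nodes, 2 edges  {4-p->4 4-q->4}
[3] R0 @ {0↦4, 1↦0}  ⇒  2 nodes, 0 edges  {∅}
halt: no rule applies after step 3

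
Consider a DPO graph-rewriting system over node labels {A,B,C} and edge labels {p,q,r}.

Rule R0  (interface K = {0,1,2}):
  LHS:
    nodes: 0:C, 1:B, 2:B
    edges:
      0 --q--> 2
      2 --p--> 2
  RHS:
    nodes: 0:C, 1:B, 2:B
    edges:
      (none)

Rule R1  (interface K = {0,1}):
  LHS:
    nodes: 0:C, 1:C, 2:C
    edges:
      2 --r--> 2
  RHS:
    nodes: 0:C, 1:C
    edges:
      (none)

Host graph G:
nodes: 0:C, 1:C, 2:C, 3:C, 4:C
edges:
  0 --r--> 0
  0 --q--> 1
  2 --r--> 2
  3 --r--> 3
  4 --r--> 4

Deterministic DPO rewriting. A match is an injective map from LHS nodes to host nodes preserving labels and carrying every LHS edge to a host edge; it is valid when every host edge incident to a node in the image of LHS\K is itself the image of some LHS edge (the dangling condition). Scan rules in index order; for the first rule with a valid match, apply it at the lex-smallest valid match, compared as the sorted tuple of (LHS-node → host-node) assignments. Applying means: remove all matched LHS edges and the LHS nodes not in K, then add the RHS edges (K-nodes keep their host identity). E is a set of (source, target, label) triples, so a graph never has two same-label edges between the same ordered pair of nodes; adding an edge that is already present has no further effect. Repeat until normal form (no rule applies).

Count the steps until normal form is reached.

[0] host  ⇒  5 nodes, 5 edges  {0-r->0 0-q->1 2-r->2 3-r->3 4-r->4}
[1] R1 @ {0↦0, 1↦1, 2↦2}  ⇒  4 nodes, 4 edges  {0-r->0 0-q->1 3-r->3 4-r->4}
[2] R1 @ {0↦0, 1↦1, 2↦3}  ⇒  3 nodes, 3 edges  {0-r->0 0-q->1 4-r->4}
[3] R1 @ {0↦0, 1↦1, 2↦4}  ⇒  2 nodes, 2 edges  {0-r->0 0-q->1}
final graph: no rule applies after step 3

Answer: 3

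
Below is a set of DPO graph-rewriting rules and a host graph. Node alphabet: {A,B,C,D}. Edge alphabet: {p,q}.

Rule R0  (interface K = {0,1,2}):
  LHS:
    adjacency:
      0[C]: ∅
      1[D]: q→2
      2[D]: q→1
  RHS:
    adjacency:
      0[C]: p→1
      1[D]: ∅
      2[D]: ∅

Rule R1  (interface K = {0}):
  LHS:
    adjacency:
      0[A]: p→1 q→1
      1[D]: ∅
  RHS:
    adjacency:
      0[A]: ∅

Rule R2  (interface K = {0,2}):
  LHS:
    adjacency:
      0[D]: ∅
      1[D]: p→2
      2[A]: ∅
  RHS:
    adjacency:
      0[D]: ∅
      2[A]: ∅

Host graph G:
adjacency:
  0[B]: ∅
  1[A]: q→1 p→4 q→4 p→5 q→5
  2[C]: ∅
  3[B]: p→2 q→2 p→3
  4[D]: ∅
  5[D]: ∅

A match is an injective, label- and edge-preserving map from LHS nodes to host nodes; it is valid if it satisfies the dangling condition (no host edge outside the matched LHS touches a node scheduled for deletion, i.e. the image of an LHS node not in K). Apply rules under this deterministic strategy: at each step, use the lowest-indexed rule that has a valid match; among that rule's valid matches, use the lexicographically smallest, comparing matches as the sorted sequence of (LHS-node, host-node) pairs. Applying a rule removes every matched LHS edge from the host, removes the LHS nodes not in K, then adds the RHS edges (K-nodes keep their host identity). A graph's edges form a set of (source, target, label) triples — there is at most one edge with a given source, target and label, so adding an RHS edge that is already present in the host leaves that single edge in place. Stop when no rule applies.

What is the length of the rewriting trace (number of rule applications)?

Answer: 2

Rewrite trace:
start.  V:6 E:8  edges: 1-q->1 1-p->4 1-q->4 1-p->5 1-q->5 3-p->2 3-q->2 3-p->3
1. fire R1 via {0↦1, 1↦4}  →  V:5 E:6  edges: 1-q->1 1-p->5 1-q->5 3-p->2 3-q->2 3-p->3
2. fire R1 via {0↦1, 1↦5}  →  V:4 E:4  edges: 1-q->1 3-p->2 3-q->2 3-p->3
halt: no rule applies after step 2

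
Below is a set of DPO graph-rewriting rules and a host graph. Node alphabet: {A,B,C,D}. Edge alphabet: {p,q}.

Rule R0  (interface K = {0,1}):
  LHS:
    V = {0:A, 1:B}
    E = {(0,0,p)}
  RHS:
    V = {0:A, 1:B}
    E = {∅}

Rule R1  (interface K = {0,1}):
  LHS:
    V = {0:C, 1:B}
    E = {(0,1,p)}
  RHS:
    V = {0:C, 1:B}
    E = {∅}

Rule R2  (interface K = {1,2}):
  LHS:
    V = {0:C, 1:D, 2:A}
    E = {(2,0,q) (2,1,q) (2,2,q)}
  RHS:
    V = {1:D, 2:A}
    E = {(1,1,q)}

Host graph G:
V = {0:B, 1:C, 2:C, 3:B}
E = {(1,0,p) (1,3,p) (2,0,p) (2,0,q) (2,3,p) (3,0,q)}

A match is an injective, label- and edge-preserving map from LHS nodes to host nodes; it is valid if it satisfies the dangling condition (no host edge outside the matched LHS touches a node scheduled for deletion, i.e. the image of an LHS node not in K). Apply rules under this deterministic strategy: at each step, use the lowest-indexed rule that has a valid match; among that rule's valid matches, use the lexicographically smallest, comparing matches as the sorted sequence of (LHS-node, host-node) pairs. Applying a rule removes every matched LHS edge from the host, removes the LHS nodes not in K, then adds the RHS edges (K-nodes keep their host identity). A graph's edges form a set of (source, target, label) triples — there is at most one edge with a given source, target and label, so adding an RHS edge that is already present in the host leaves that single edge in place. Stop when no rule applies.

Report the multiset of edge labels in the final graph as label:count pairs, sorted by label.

start.  V:4 E:6  edges: 1-p->0 1-p->3 2-p->0 2-q->0 2-p->3 3-q->0
1. fire R1 via {0↦1, 1↦0}  →  V:4 E:5  edges: 1-p->3 2-p->0 2-q->0 2-p->3 3-q->0
2. fire R1 via {0↦1, 1↦3}  →  V:4 E:4  edges: 2-p->0 2-q->0 2-p->3 3-q->0
3. fire R1 via {0↦2, 1↦0}  →  V:4 E:3  edges: 2-q->0 2-p->3 3-q->0
4. fire R1 via {0↦2, 1↦3}  →  V:4 E:2  edges: 2-q->0 3-q->0
halt: no rule applies after step 4
NF edges: [(2, 0, 'q'), (3, 0, 'q')]

Answer: q:2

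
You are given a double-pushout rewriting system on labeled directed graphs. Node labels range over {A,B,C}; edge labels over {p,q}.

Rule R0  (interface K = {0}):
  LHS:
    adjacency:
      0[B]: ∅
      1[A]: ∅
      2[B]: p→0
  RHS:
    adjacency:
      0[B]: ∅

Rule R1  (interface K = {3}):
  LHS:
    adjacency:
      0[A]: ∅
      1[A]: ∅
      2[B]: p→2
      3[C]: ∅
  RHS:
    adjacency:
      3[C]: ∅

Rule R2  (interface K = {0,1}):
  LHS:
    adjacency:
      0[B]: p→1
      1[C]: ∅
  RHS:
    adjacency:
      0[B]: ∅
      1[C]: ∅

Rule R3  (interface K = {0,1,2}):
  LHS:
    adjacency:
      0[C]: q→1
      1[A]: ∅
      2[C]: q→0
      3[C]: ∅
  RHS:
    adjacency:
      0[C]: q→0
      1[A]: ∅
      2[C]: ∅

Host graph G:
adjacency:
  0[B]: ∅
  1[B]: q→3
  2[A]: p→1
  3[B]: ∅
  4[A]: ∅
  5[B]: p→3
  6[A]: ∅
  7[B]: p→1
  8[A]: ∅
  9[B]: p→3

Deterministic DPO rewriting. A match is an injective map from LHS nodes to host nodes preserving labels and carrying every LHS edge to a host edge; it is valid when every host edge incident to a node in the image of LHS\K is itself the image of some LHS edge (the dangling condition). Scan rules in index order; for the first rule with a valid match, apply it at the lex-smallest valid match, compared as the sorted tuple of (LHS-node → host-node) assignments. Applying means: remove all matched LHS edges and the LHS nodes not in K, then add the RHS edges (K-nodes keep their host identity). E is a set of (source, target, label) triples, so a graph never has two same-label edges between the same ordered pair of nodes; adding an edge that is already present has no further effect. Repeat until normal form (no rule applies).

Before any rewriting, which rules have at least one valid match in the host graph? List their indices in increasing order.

Answer: [R0]

Rewrite trace:
R0: 9 valid matches — {0↦1, 1↦4, 2↦7}, {0↦1, 1↦6, 2↦7}, {0↦1, 1↦8, 2↦7} (+6 more)
R1: no valid match — LHS pattern not found
R2: no valid match — LHS pattern not found
R3: no valid match — LHS pattern not found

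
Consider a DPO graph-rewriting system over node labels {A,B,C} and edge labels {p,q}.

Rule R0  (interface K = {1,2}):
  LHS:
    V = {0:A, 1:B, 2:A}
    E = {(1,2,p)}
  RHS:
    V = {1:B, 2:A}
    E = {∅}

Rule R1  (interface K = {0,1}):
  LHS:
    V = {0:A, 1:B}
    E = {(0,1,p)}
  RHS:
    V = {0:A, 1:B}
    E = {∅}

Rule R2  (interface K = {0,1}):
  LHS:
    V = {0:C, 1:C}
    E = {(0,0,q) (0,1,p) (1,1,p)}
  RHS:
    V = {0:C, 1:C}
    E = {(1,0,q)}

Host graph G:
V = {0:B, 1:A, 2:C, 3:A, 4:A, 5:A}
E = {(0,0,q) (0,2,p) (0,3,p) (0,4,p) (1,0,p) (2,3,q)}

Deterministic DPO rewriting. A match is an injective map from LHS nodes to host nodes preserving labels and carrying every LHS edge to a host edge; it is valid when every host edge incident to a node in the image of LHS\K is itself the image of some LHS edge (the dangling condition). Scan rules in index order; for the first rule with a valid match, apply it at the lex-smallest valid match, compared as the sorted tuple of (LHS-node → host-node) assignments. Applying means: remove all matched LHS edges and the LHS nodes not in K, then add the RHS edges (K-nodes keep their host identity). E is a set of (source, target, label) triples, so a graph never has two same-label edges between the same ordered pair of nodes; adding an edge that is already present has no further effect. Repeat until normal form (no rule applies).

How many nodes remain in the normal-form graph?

initial: |V|=6 |E|=6  E = 0-q->0 0-p->2 0-p->3 0-p->4 1-p->0 2-q->3
step 1: apply R0 at {0↦5, 1↦0, 2↦3}  → |V|=5 |E|=5  E = 0-q->0 0-p->2 0-p->4 1-p->0 2-q->3
step 2: apply R1 at {0↦1, 1↦0}  → |V|=5 |E|=4  E = 0-q->0 0-p->2 0-p->4 2-q->3
step 3: apply R0 at {0↦1, 1↦0, 2↦4}  → |V|=4 |E|=3  E = 0-q->0 0-p->2 2-q->3
final graph: no rule applies after step 3
NF nodes: {0:B, 2:C, 3:A, 4:A}

Answer: 4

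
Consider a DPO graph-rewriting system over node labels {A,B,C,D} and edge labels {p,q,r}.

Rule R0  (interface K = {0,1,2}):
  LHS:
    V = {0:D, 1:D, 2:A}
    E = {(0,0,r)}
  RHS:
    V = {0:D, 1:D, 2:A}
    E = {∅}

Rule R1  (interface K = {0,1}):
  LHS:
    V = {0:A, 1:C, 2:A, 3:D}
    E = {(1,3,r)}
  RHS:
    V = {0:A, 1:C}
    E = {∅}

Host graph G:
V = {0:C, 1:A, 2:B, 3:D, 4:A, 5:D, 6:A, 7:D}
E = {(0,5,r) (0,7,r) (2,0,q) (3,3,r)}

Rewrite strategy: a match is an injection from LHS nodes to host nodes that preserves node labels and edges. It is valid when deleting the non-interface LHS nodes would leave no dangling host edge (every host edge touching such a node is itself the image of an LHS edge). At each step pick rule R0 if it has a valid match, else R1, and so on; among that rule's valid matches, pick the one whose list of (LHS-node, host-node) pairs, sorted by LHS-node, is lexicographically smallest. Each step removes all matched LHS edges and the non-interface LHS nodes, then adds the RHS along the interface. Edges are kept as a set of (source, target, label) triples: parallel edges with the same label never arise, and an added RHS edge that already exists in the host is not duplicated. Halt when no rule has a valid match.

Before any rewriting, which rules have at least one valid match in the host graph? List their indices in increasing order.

R0: 6 valid matches — {0↦3, 1↦5, 2↦1}, {0↦3, 1↦5, 2↦4}, {0↦3, 1↦5, 2↦6} (+3 more)
R1: 12 valid matches — {0↦1, 1↦0, 2↦4, 3↦5}, {0↦1, 1↦0, 2↦4, 3↦7}, {0↦1, 1↦0, 2↦6, 3↦5} (+9 more)

Answer: [R0,R1]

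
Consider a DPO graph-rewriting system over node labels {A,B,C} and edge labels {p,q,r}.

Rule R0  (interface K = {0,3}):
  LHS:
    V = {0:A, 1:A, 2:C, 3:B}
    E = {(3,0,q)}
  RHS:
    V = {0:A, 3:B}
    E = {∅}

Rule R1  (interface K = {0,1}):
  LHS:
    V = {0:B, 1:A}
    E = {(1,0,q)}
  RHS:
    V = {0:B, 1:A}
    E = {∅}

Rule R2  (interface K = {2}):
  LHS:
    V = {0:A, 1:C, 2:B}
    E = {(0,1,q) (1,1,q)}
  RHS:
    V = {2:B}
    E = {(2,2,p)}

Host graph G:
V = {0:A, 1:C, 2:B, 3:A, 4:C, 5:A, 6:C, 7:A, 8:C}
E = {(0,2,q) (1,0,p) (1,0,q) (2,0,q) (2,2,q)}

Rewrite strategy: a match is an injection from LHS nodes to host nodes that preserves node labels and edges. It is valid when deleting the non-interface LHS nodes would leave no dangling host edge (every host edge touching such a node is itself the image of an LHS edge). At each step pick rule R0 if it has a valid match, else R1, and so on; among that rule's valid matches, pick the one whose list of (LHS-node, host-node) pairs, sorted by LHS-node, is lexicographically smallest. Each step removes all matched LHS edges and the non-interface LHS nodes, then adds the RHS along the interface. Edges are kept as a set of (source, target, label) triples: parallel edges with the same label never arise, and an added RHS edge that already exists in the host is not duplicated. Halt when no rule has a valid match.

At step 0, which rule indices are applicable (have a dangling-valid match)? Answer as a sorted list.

R0: 9 valid matches — {0↦0, 1↦3, 2↦4, 3↦2}, {0↦0, 1↦3, 2↦6, 3↦2}, {0↦0, 1↦3, 2↦8, 3↦2} (+6 more)
R1: 1 valid match — {0↦2, 1↦0}
R2: no valid match — LHS pattern not found

Answer: [R0,R1]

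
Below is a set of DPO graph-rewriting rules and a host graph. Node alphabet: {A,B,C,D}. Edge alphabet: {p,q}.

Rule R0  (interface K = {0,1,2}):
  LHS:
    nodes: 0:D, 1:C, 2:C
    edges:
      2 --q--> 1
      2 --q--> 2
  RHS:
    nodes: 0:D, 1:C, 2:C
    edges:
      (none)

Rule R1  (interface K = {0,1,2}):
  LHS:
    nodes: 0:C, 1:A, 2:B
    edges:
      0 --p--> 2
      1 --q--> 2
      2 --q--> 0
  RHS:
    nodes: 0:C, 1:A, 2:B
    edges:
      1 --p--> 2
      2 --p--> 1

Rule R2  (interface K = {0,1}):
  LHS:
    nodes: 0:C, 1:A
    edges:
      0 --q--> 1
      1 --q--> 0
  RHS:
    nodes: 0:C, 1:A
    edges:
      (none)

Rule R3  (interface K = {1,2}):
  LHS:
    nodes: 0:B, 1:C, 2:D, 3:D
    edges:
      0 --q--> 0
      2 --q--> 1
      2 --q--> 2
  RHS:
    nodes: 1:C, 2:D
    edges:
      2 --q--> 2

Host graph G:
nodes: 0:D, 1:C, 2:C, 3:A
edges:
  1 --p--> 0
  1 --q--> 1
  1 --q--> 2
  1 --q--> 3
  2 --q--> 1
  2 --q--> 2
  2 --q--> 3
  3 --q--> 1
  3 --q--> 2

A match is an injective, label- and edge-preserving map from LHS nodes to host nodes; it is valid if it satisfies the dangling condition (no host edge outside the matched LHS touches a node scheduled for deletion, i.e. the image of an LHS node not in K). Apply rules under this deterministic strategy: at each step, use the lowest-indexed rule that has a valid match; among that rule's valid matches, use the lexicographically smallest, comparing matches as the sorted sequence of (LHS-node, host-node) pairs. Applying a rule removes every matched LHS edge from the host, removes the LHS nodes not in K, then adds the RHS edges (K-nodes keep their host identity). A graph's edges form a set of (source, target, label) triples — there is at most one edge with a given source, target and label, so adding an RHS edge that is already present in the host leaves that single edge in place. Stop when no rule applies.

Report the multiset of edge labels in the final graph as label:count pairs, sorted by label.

start.  V:4 E:9  edges: 1-p->0 1-q->1 1-q->2 1-q->3 2-q->1 2-q->2 2-q->3 3-q->1 3-q->2
1. fire R0 via {0↦0, 1↦1, 2↦2}  →  V:4 E:7  edges: 1-p->0 1-q->1 1-q->2 1-q->3 2-q->3 3-q->1 3-q->2
2. fire R0 via {0↦0, 1↦2, 2↦1}  →  V:4 E:5  edges: 1-p->0 1-q->3 2-q->3 3-q->1 3-q->2
3. fire R2 via {0↦1, 1↦3}  →  V:4 E:3  edges: 1-p->0 2-q->3 3-q->2
4. fire R2 via {0↦2, 1↦3}  →  V:4 E:1  edges: 1-p->0
final graph: no rule applies after step 4
NF edges: [(1, 0, 'p')]

Answer: p:1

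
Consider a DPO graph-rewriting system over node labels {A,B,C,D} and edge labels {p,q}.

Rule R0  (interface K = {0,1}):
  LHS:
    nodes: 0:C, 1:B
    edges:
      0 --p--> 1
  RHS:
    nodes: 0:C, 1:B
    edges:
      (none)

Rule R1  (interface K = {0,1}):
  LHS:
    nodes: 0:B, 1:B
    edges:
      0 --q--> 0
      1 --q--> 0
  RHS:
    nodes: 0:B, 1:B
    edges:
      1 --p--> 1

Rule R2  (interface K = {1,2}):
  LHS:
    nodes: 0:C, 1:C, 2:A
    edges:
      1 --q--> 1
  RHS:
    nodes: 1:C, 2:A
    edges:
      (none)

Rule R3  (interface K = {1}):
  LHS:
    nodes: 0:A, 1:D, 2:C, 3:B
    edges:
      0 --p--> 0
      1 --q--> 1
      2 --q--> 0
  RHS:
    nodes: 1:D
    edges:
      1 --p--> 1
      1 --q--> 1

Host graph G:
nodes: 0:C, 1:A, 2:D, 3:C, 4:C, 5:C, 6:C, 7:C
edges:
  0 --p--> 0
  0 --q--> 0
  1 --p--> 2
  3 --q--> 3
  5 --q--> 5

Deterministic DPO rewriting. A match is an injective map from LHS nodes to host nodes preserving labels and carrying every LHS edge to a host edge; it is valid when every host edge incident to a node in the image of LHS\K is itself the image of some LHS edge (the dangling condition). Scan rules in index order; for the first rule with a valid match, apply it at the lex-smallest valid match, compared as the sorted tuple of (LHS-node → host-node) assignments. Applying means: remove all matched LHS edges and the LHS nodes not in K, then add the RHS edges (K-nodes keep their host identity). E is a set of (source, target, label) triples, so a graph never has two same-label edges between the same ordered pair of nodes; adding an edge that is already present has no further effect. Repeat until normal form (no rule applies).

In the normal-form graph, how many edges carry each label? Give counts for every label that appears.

Answer: p:2

Steps:
initial: |V|=8 |E|=5  E = 0-p->0 0-q->0 1-p->2 3-q->3 5-q->5
step 1: apply R2 at {0↦4, 1↦0, 2↦1}  → |V|=7 |E|=4  E = 0-p->0 1-p->2 3-q->3 5-q->5
step 2: apply R2 at {0↦6, 1↦3, 2↦1}  → |V|=6 |E|=3  E = 0-p->0 1-p->2 5-q->5
step 3: apply R2 at {0↦3, 1↦5, 2↦1}  → |V|=5 |E|=2  E = 0-p->0 1-p->2
final graph: no rule applies after step 3
NF edges: [(0, 0, 'p'), (1, 2, 'p')]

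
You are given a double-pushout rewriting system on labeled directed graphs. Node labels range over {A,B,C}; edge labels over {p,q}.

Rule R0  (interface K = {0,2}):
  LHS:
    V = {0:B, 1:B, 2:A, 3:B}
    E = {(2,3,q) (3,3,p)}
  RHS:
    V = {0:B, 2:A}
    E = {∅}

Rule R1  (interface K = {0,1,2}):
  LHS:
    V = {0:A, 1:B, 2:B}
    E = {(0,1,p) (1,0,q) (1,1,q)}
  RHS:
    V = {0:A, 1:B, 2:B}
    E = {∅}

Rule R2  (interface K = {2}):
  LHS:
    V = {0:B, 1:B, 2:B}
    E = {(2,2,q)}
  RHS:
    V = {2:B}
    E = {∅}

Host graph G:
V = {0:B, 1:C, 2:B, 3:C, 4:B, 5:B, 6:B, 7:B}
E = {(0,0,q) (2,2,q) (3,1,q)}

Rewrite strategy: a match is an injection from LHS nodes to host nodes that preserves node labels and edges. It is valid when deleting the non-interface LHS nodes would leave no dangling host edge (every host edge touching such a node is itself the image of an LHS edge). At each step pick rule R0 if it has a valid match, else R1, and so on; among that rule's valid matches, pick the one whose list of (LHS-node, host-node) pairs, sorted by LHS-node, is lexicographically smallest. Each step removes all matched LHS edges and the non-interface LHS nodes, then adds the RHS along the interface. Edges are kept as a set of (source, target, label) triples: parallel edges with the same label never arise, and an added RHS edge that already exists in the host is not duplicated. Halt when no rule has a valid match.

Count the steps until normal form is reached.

initial: |V|=8 |E|=3  E = 0-q->0 2-q->2 3-q->1
step 1: apply R2 at {0↦4, 1↦5, 2↦0}  → |V|=6 |E|=2  E = 2-q->2 3-q->1
step 2: apply R2 at {0↦0, 1↦6, 2↦2}  → |V|=4 |E|=1  E = 3-q->1
halt: no rule applies after step 2

Answer: 2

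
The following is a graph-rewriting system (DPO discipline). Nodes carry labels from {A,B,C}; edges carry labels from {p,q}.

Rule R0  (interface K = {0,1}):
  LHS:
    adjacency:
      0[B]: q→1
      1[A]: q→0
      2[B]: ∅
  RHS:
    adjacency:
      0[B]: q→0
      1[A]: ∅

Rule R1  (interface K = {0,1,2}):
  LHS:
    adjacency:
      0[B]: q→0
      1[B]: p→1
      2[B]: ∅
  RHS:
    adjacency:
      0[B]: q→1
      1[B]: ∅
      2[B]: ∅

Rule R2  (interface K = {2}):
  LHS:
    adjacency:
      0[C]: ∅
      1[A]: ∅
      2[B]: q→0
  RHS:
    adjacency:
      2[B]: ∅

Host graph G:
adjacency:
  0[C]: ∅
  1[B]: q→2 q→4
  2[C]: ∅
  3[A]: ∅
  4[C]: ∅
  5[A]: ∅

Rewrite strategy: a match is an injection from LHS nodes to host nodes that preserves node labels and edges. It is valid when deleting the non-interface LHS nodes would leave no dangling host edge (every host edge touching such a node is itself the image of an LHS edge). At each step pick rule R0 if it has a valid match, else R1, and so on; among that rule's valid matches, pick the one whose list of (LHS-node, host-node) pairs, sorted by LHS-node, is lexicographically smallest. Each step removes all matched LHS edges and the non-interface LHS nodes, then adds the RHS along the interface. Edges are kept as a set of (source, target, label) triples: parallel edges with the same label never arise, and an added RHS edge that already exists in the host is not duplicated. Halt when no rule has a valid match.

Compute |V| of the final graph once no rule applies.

Answer: 2

Rewrite trace:
[0] host  ⇒  6 nodes, 2 edges  {1-q->2 1-q->4}
[1] R2 @ {0↦2, 1↦3, 2↦1}  ⇒  4 nodes, 1 edges  {1-q->4}
[2] R2 @ {0↦4, 1↦5, 2↦1}  ⇒  2 nodes, 0 edges  {∅}
normal form: no rule applies after step 2
NF nodes: {0:C, 1:B}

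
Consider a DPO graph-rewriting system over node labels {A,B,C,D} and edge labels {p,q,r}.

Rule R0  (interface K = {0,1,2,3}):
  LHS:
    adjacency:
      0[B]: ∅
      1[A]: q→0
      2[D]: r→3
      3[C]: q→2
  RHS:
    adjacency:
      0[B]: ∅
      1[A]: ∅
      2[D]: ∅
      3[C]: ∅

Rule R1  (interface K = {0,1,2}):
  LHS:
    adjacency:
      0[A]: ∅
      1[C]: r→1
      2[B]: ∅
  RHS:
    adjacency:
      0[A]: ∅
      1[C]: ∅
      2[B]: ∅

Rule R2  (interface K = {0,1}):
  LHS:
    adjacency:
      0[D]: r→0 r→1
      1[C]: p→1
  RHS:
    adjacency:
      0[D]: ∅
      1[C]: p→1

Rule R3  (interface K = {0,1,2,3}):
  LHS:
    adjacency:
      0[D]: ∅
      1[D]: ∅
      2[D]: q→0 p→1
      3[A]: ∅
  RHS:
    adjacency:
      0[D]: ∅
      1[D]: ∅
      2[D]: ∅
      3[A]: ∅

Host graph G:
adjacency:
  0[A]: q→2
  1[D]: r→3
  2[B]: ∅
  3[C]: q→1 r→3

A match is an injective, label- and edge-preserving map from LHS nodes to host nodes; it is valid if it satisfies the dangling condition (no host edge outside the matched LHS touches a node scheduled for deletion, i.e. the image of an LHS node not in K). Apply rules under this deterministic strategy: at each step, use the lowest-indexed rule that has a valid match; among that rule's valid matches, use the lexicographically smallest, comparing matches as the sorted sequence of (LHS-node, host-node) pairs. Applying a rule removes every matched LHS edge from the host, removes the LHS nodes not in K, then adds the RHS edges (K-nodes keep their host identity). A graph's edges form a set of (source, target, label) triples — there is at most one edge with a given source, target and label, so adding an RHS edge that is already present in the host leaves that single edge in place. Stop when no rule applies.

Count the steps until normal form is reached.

Answer: 2

Derivation:
[0] host  ⇒  4 nodes, 4 edges  {0-q->2 1-r->3 3-q->1 3-r->3}
[1] R0 @ {0↦2, 1↦0, 2↦1, 3↦3}  ⇒  4 nodes, 1 edges  {3-r->3}
[2] R1 @ {0↦0, 1↦3, 2↦2}  ⇒  4 nodes, 0 edges  {∅}
halt: no rule applies after step 2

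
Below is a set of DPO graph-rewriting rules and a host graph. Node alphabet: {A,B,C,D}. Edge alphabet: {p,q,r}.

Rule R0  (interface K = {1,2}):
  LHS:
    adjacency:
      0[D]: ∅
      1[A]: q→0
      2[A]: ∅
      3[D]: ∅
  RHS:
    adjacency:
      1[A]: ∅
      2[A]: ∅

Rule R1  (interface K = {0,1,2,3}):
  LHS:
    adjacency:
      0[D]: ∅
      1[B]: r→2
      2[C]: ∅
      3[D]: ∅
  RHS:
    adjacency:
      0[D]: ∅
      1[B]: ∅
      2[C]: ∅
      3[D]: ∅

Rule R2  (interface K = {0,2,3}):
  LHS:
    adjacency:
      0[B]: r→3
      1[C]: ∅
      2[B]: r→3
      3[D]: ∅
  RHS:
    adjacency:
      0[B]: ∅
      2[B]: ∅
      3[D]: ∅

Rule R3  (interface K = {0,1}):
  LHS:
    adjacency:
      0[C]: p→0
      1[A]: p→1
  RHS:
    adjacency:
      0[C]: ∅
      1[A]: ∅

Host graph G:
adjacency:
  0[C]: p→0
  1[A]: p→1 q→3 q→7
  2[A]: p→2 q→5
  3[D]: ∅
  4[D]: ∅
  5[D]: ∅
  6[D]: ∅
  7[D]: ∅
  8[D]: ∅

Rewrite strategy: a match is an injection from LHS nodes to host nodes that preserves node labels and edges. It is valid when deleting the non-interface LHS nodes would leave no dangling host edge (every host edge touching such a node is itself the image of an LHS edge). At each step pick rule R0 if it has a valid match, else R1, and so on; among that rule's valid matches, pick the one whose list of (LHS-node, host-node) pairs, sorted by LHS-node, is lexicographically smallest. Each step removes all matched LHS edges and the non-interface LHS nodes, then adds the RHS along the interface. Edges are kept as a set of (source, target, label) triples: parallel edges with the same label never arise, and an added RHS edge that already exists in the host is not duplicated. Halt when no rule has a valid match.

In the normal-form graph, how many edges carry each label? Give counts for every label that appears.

[0] host  ⇒  9 nodes, 6 edges  {0-p->0 1-p->1 1-q->3 1-q->7 2-p->2 2-q->5}
[1] R0 @ {0↦3, 1↦1, 2↦2, 3↦4}  ⇒  7 nodes, 5 edges  {0-p->0 1-p->1 1-q->7 2-p->2 2-q->5}
[2] R0 @ {0↦5, 1↦2, 2↦1, 3↦6}  ⇒  5 nodes, 4 edges  {0-p->0 1-p->1 1-q->7 2-p->2}
[3] R0 @ {0↦7, 1↦1, 2↦2, 3↦8}  ⇒  3 nodes, 3 edges  {0-p->0 1-p->1 2-p->2}
[4] R3 @ {0↦0, 1↦1}  ⇒  3 nodes, 1 edges  {2-p->2}
final graph: no rule applies after step 4
NF edges: [(2, 2, 'p')]

Answer: p:1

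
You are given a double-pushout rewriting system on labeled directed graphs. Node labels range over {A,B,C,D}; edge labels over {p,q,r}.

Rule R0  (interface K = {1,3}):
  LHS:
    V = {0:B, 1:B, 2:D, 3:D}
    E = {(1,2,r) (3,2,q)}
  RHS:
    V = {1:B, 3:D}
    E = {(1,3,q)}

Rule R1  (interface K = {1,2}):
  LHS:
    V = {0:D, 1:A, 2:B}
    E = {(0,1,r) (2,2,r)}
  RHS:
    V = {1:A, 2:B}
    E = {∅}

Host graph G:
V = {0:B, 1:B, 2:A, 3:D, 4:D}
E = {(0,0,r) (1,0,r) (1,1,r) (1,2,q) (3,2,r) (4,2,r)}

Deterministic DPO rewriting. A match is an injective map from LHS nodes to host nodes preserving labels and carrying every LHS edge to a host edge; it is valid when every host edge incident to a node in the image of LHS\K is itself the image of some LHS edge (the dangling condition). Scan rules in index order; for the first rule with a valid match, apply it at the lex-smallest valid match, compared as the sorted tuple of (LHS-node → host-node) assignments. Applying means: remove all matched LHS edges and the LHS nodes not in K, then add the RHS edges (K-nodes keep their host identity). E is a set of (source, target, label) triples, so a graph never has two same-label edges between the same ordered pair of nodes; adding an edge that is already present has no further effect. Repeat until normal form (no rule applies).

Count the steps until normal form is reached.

Answer: 2

Steps:
start.  V:5 E:6  edges: 0-r->0 1-r->0 1-r->1 1-q->2 3-r->2 4-r->2
1. fire R1 via {0↦3, 1↦2, 2↦0}  →  V:4 E:4  edges: 1-r->0 1-r->1 1-q->2 4-r->2
2. fire R1 via {0↦4, 1↦2, 2↦1}  →  V:3 E:2  edges: 1-r->0 1-q->2
halt: no rule applies after step 2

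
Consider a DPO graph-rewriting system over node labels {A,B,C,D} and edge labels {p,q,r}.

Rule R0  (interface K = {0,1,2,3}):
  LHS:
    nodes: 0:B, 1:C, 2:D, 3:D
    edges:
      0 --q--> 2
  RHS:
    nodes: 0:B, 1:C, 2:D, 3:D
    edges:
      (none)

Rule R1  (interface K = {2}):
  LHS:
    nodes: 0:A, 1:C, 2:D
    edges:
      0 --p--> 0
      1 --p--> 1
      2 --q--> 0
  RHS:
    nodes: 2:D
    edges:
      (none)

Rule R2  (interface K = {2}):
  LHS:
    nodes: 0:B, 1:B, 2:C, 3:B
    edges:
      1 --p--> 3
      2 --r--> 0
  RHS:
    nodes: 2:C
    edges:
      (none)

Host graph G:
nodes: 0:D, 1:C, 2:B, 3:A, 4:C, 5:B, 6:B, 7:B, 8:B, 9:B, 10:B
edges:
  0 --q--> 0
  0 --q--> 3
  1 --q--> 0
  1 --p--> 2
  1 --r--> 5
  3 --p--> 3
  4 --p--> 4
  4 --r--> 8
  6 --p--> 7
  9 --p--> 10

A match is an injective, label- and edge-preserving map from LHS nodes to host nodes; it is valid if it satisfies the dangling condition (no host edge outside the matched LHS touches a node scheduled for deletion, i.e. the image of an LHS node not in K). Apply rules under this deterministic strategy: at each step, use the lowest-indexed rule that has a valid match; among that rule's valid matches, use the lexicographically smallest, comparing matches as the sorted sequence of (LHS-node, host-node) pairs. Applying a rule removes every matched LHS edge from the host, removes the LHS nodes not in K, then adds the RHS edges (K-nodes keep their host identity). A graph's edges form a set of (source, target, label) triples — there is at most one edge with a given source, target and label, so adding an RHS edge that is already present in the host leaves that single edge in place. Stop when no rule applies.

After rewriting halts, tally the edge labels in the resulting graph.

[0] host  ⇒  11 nodes, 10 edges  {0-q->0 0-q->3 1-q->0 1-p->2 1-r->5 3-p->3 4-p->4 4-r->8 6-p->7 9-p->10}
[1] R2 @ {0↦5, 1↦6, 2↦1, 3↦7}  ⇒  8 nodes, 8 edges  {0-q->0 0-q->3 1-q->0 1-p->2 3-p->3 4-p->4 4-r->8 9-p->10}
[2] R2 @ {0↦8, 1↦9, 2↦4, 3↦10}  ⇒  5 nodes, 6 edges  {0-q->0 0-q->3 1-q->0 1-p->2 3-p->3 4-p->4}
[3] R1 @ {0↦3, 1↦4, 2↦0}  ⇒  3 nodes, 3 edges  {0-q->0 1-q->0 1-p->2}
normal form: no rule applies after step 3
NF edges: [(0, 0, 'q'), (1, 0, 'q'), (1, 2, 'p')]

Answer: p:1 q:2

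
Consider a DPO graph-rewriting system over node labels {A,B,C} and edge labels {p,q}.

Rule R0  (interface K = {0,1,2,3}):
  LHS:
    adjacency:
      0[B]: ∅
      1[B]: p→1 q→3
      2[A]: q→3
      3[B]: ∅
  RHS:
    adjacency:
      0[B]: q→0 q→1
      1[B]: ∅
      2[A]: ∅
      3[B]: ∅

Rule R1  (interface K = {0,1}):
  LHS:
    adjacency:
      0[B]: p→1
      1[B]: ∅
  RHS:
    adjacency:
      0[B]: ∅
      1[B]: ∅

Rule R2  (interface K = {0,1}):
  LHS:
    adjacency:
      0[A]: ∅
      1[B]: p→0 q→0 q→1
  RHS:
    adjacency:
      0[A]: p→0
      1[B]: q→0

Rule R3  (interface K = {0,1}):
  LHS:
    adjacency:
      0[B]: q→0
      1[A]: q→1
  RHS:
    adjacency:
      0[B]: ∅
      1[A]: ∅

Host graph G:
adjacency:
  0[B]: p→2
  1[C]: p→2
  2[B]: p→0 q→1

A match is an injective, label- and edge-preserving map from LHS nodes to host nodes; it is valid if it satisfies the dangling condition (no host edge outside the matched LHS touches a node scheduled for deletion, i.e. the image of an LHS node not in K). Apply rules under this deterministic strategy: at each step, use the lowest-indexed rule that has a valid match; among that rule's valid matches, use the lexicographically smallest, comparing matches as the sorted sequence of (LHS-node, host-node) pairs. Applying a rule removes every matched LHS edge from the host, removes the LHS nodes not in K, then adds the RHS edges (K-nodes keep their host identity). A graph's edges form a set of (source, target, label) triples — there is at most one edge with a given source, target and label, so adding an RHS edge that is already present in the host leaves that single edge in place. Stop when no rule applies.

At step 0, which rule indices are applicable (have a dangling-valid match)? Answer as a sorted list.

R0: no valid match — LHS pattern not found
R1: 2 valid matches — {0↦0, 1↦2}, {0↦2, 1↦0}
R2: no valid match — LHS pattern not found
R3: no valid match — LHS pattern not found

Answer: [R1]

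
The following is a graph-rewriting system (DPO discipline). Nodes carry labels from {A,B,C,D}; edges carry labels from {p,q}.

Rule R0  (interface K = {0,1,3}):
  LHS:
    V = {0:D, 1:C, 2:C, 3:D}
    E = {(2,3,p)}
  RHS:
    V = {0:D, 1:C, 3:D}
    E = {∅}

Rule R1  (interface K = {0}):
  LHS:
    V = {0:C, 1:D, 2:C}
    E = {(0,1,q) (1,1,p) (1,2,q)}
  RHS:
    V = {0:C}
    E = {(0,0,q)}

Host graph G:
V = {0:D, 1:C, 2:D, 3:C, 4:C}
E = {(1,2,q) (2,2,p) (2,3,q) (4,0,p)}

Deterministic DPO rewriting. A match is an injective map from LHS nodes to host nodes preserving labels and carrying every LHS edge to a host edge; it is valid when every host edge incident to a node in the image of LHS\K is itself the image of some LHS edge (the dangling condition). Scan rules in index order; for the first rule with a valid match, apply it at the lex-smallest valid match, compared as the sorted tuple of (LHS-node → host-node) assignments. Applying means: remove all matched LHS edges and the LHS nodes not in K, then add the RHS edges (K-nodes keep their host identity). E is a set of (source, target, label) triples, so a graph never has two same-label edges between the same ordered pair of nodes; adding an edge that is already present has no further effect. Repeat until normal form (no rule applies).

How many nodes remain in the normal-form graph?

Answer: 2

Steps:
start.  V:5 E:4  edges: 1-q->2 2-p->2 2-q->3 4-p->0
1. fire R0 via {0↦2, 1↦1, 2↦4, 3↦0}  →  V:4 E:3  edges: 1-q->2 2-p->2 2-q->3
2. fire R1 via {0↦1, 1↦2, 2↦3}  →  V:2 E:1  edges: 1-q->1
final graph: no rule applies after step 2
NF nodes: {0:D, 1:C}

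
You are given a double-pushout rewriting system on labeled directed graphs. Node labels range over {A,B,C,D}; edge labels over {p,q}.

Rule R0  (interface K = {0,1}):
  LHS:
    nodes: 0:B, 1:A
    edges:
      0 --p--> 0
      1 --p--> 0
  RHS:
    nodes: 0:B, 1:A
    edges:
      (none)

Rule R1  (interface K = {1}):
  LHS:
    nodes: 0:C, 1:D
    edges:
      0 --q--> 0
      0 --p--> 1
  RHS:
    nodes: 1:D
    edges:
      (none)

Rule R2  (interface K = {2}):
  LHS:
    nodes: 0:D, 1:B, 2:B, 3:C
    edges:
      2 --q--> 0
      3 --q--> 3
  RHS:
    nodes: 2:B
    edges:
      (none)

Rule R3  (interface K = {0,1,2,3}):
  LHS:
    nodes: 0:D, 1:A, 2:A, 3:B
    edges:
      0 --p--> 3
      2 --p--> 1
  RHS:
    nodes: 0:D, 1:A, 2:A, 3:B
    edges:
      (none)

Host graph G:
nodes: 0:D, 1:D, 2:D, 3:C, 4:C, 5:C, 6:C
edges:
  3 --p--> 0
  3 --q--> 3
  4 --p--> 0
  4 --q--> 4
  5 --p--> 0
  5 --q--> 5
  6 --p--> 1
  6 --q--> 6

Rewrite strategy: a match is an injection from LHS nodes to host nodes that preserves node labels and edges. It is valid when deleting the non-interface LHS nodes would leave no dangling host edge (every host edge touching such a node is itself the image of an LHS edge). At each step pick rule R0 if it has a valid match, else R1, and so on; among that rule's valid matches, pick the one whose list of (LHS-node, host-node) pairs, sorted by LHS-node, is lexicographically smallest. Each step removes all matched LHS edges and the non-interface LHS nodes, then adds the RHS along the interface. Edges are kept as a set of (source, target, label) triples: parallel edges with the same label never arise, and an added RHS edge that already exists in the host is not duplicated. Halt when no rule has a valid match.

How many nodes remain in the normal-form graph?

Answer: 3

Derivation:
[0] host  ⇒  7 nodes, 8 edges  {3-p->0 3-q->3 4-p->0 4-q->4 5-p->0 5-q->5 6-p->1 6-q->6}
[1] R1 @ {0↦3, 1↦0}  ⇒  6 nodes, 6 edges  {4-p->0 4-q->4 5-p->0 5-q->5 6-p->1 6-q->6}
[2] R1 @ {0↦4, 1↦0}  ⇒  5 nodes, 4 edges  {5-p->0 5-q->5 6-p->1 6-q->6}
[3] R1 @ {0↦5, 1↦0}  ⇒  4 nodes, 2 edges  {6-p->1 6-q->6}
[4] R1 @ {0↦6, 1↦1}  ⇒  3 nodes, 0 edges  {∅}
normal form: no rule applies after step 4
NF nodes: {0:D, 1:D, 2:D}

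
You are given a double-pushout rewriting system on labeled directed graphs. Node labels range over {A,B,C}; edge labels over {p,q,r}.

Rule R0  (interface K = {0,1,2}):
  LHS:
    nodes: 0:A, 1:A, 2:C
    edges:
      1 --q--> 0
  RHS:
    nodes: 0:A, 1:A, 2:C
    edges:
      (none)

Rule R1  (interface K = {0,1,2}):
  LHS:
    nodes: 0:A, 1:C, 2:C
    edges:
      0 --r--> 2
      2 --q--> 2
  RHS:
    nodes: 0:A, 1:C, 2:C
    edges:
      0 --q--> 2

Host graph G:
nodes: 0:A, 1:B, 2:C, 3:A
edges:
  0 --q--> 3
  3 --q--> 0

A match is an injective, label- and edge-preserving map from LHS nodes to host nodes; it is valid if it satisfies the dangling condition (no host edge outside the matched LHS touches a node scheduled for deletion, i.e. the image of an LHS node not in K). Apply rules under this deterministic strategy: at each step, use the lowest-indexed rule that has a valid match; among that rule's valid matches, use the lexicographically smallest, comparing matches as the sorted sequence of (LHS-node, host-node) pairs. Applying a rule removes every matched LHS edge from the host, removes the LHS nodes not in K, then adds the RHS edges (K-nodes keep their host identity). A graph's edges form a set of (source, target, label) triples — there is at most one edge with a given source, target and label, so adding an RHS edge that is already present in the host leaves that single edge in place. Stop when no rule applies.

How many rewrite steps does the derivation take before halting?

[0] host  ⇒  4 nodes, 2 edges  {0-q->3 3-q->0}
[1] R0 @ {0↦0, 1↦3, 2↦2}  ⇒  4 nodes, 1 edges  {0-q->3}
[2] R0 @ {0↦3, 1↦0, 2↦2}  ⇒  4 nodes, 0 edges  {∅}
final graph: no rule applies after step 2

Answer: 2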